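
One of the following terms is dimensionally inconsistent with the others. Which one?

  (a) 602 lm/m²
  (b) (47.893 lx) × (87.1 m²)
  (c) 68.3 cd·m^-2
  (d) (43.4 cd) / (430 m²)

Work out the base dimensions of each:
  (a) lm·m⁻² = cd·m⁻² = m⁻²·cd
  (b) [m⁻²·cd] · [m²] = cd
  (c) cd·m⁻² = m⁻²·cd
  (d) [cd] / [m²] = m⁻²·cd
All reduce to m⁻²·cd except (b), which is cd.

(b)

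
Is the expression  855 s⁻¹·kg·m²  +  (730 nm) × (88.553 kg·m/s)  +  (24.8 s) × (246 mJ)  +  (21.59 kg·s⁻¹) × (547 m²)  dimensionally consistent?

Reduce each to base SI dimensions:
  855 s⁻¹·kg·m²:  kg·m²·s⁻¹
  (730 nm) × (88.553 kg·m/s):  [m] · [kg·m·s⁻¹] = kg·m²·s⁻¹
  (24.8 s) × (246 mJ):  [s] · [kg·m²·s⁻²] = kg·m²·s⁻¹
  (21.59 kg·s⁻¹) × (547 m²):  [kg·s⁻¹] · [m²] = kg·m²·s⁻¹
Every term reduces to kg·m²·s⁻¹.

Yes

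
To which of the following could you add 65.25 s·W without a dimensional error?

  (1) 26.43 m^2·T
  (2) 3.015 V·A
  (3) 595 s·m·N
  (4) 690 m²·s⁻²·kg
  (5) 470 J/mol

Reference: W·s = J·s⁻¹·s = kg·m²·s⁻².
Each option:
  (1) T·m² = Wb·m⁻²·m² = kg·m²·s⁻²·A⁻¹
  (2) V·A = J·C⁻¹·A = kg·m²·s⁻³
  (3) N·m·s = kg·m·s⁻²·m·s = kg·m²·s⁻¹
  (4) kg·m²·s⁻²  ← same
  (5) J·mol⁻¹ = N·m·mol⁻¹ = kg·m²·s⁻²·mol⁻¹
Only (4) matches kg·m²·s⁻².

(4)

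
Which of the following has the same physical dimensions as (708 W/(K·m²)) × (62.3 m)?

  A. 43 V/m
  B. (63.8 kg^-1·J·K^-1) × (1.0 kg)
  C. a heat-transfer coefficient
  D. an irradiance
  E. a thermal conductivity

E.

Reference: [kg·s⁻³·K⁻¹] · [m] = kg·m·s⁻³·K⁻¹.
Each option:
  A. V·m⁻¹ = J·C⁻¹·m⁻¹ = kg·m·s⁻³·A⁻¹
  B. [m²·s⁻²·K⁻¹] · [kg] = kg·m²·s⁻²·K⁻¹
  C. [heat-transfer coefficient] = kg·s⁻³·K⁻¹
  D. [irradiance] = kg·s⁻³
  E. [thermal conductivity] = kg·m·s⁻³·K⁻¹  ← same
Only E. matches kg·m·s⁻³·K⁻¹.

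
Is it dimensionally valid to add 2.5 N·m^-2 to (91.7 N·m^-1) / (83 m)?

Expand each in SI base units:
  2.5 N·m^-2:  N·m⁻² = kg·m·s⁻²·m⁻² = kg·m⁻¹·s⁻²
  (91.7 N·m^-1) / (83 m):  [kg·s⁻²] / [m] = kg·m⁻¹·s⁻²
Both are kg·m⁻¹·s⁻², so they have the same dimensions and can be added.

Yes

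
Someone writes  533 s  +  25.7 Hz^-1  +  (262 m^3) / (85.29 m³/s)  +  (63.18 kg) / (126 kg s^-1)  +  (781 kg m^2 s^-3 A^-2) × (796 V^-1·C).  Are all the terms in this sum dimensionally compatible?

Expand each in SI base units:
  533 s:  s
  25.7 Hz^-1:  Hz⁻¹ = (s⁻¹)⁻¹ = s
  (262 m^3) / (85.29 m³/s):  [m³] / [m³·s⁻¹] = s
  (63.18 kg) / (126 kg s^-1):  [kg] / [kg·s⁻¹] = s
  (781 kg m^2 s^-3 A^-2) × (796 V^-1·C):  [kg·m²·s⁻³·A⁻²] · [kg⁻¹·m⁻²·s⁴·A²] = s
Every term reduces to s.

Yes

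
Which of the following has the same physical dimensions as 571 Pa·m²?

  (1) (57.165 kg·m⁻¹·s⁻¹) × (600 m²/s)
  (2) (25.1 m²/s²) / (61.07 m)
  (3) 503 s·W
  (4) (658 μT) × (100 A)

(1)

Reference: Pa·m² = N·m⁻²·m² = kg·m·s⁻².
Each option:
  (1) [kg·m⁻¹·s⁻¹] · [m²·s⁻¹] = kg·m·s⁻²  ← same
  (2) [m²·s⁻²] / [m] = m·s⁻²
  (3) W·s = J·s⁻¹·s = kg·m²·s⁻²
  (4) [kg·s⁻²·A⁻¹] · [A] = kg·s⁻²
Only (1) matches kg·m·s⁻².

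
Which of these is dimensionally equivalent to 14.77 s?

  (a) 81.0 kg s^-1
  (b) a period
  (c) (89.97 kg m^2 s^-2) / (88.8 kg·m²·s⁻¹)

(b)

Reference: s.
Each option:
  (a) kg·s⁻¹
  (b) [period] = s  ← same
  (c) [kg·m²·s⁻²] / [kg·m²·s⁻¹] = s⁻¹
Only (b) matches s.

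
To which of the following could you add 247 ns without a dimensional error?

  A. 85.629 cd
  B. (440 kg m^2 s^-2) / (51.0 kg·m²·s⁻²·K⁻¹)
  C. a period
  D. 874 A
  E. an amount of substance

Reference: s.
Each option:
  A. cd
  B. [kg·m²·s⁻²] / [kg·m²·s⁻²·K⁻¹] = K
  C. [period] = s  ← same
  D. A
  E. [amount of substance] = mol
Only C. matches s.

C.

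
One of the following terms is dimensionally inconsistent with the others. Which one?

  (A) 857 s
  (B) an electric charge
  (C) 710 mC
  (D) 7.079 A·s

Work out the base dimensions of each:
  (A) s
  (B) [electric charge] = s·A
  (C) C = s·A
  (D) A·s = s·A
All reduce to s·A except (A), which is s.

(A)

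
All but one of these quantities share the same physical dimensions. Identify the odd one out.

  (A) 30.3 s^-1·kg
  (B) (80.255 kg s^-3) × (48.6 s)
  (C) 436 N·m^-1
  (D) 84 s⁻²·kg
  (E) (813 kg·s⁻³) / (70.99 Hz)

Expand each in SI base units:
  (A) kg·s⁻¹
  (B) [kg·s⁻³] · [s] = kg·s⁻²
  (C) N·m⁻¹ = kg·m·s⁻²·m⁻¹ = kg·s⁻²
  (D) kg·s⁻²
  (E) [kg·s⁻³] / [s⁻¹] = kg·s⁻²
All reduce to kg·s⁻² except (A), which is kg·s⁻¹.

(A)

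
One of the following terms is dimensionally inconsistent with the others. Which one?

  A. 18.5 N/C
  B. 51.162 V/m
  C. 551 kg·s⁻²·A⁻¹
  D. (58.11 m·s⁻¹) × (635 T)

C.

In SI base units:
  A. N·C⁻¹ = kg·m·s⁻²·(s·A)⁻¹ = kg·m·s⁻³·A⁻¹
  B. V·m⁻¹ = J·C⁻¹·m⁻¹ = kg·m·s⁻³·A⁻¹
  C. kg·s⁻²·A⁻¹
  D. [m·s⁻¹] · [kg·s⁻²·A⁻¹] = kg·m·s⁻³·A⁻¹
All reduce to kg·m·s⁻³·A⁻¹ except C., which is kg·s⁻²·A⁻¹.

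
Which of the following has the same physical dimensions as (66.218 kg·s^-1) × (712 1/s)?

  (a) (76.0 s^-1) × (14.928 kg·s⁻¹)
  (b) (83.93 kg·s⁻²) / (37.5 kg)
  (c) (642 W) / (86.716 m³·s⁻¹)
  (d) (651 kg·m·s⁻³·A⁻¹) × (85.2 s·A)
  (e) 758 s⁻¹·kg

(a)

Reference: [kg·s⁻¹] · [s⁻¹] = kg·s⁻².
Each option:
  (a) [s⁻¹] · [kg·s⁻¹] = kg·s⁻²  ← same
  (b) [kg·s⁻²] / [kg] = s⁻²
  (c) [kg·m²·s⁻³] / [m³·s⁻¹] = kg·m⁻¹·s⁻²
  (d) [kg·m·s⁻³·A⁻¹] · [s·A] = kg·m·s⁻²
  (e) kg·s⁻¹
Only (a) matches kg·s⁻².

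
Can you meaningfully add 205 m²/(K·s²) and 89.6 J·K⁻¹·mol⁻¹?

Dimensions:
  205 m²/(K·s²):  m²·s⁻²·K⁻¹
  89.6 J·K⁻¹·mol⁻¹:  J·mol⁻¹·K⁻¹ = N·m·mol⁻¹·K⁻¹ = kg·m²·s⁻²·K⁻¹·mol⁻¹
m²·s⁻²·K⁻¹ ≠ kg·m²·s⁻²·K⁻¹·mol⁻¹, so they cannot be added.

No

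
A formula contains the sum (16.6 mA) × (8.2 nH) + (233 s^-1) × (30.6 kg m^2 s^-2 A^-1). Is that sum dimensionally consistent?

Work out the base dimensions of each:
  (16.6 mA) × (8.2 nH):  [A] · [kg·m²·s⁻²·A⁻²] = kg·m²·s⁻²·A⁻¹
  (233 s^-1) × (30.6 kg m^2 s^-2 A^-1):  [s⁻¹] · [kg·m²·s⁻²·A⁻¹] = kg·m²·s⁻³·A⁻¹
kg·m²·s⁻²·A⁻¹ ≠ kg·m²·s⁻³·A⁻¹, so they cannot be added.

No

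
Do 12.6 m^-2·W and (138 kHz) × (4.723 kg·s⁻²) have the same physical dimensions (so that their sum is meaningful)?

In SI base units:
  12.6 m^-2·W:  W·m⁻² = J·s⁻¹·m⁻² = kg·s⁻³
  (138 kHz) × (4.723 kg·s⁻²):  [s⁻¹] · [kg·s⁻²] = kg·s⁻³
Both are kg·s⁻³, so they have the same dimensions and can be added.

Yes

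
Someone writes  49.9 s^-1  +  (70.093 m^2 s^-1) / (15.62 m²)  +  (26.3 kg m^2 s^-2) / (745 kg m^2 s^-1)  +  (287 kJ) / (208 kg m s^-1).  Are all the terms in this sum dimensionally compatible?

Reduce each to base SI dimensions:
  49.9 s^-1:  s⁻¹
  (70.093 m^2 s^-1) / (15.62 m²):  [m²·s⁻¹] / [m²] = s⁻¹
  (26.3 kg m^2 s^-2) / (745 kg m^2 s^-1):  [kg·m²·s⁻²] / [kg·m²·s⁻¹] = s⁻¹
  (287 kJ) / (208 kg m s^-1):  [kg·m²·s⁻²] / [kg·m·s⁻¹] = m·s⁻¹
The terms do not share a single dimension (m·s⁻¹ vs s⁻¹).

No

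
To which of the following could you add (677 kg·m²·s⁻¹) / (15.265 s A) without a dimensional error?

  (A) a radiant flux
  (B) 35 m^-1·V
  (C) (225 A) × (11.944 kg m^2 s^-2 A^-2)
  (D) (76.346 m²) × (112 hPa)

(C)

Reference: [kg·m²·s⁻¹] / [s·A] = kg·m²·s⁻²·A⁻¹.
Each option:
  (A) [radiant flux] = kg·m²·s⁻³
  (B) V·m⁻¹ = J·C⁻¹·m⁻¹ = kg·m·s⁻³·A⁻¹
  (C) [A] · [kg·m²·s⁻²·A⁻²] = kg·m²·s⁻²·A⁻¹  ← same
  (D) [m²] · [kg·m⁻¹·s⁻²] = kg·m·s⁻²
Only (C) matches kg·m²·s⁻²·A⁻¹.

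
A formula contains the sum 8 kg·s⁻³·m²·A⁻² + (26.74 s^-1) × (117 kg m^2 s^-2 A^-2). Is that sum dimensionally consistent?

Yes

Expand each in SI base units:
  8 kg·s⁻³·m²·A⁻²:  kg·m²·s⁻³·A⁻²
  (26.74 s^-1) × (117 kg m^2 s^-2 A^-2):  [s⁻¹] · [kg·m²·s⁻²·A⁻²] = kg·m²·s⁻³·A⁻²
Both are kg·m²·s⁻³·A⁻², so they have the same dimensions and can be added.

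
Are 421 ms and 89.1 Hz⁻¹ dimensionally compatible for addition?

Work out the base dimensions of each:
  421 ms:  s
  89.1 Hz⁻¹:  Hz⁻¹ = (s⁻¹)⁻¹ = s
Both are s, so they have the same dimensions and can be added.

Yes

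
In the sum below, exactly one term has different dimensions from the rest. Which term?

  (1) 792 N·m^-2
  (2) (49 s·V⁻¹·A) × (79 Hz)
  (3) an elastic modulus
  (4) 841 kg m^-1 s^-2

Dimensions:
  (1) N·m⁻² = kg·m·s⁻²·m⁻² = kg·m⁻¹·s⁻²
  (2) [kg⁻¹·m⁻²·s⁴·A²] · [s⁻¹] = kg⁻¹·m⁻²·s³·A²
  (3) [elastic modulus] = kg·m⁻¹·s⁻²
  (4) kg·m⁻¹·s⁻²
All reduce to kg·m⁻¹·s⁻² except (2), which is kg⁻¹·m⁻²·s³·A².

(2)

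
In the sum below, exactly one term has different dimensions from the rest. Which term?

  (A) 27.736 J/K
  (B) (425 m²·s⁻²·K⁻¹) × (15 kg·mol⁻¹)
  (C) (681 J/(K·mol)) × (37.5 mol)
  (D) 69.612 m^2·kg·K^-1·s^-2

Reduce each to base SI dimensions:
  (A) J·K⁻¹ = N·m·K⁻¹ = kg·m²·s⁻²·K⁻¹
  (B) [m²·s⁻²·K⁻¹] · [kg·mol⁻¹] = kg·m²·s⁻²·K⁻¹·mol⁻¹
  (C) [kg·m²·s⁻²·K⁻¹·mol⁻¹] · [mol] = kg·m²·s⁻²·K⁻¹
  (D) kg·m²·s⁻²·K⁻¹
All reduce to kg·m²·s⁻²·K⁻¹ except (B), which is kg·m²·s⁻²·K⁻¹·mol⁻¹.

(B)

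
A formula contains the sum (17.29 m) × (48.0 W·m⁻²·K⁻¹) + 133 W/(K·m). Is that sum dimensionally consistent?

Yes

In SI base units:
  (17.29 m) × (48.0 W·m⁻²·K⁻¹):  [m] · [kg·s⁻³·K⁻¹] = kg·m·s⁻³·K⁻¹
  133 W/(K·m):  W·m⁻¹·K⁻¹ = J·s⁻¹·m⁻¹·K⁻¹ = kg·m·s⁻³·K⁻¹
Both are kg·m·s⁻³·K⁻¹, so they have the same dimensions and can be added.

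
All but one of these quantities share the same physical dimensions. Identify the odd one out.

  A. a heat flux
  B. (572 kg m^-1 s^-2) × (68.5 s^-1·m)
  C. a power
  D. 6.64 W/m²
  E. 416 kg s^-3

In SI base units:
  A. [heat flux] = kg·s⁻³
  B. [kg·m⁻¹·s⁻²] · [m·s⁻¹] = kg·s⁻³
  C. [power] = kg·m²·s⁻³
  D. W·m⁻² = J·s⁻¹·m⁻² = kg·s⁻³
  E. kg·s⁻³
All reduce to kg·s⁻³ except C., which is kg·m²·s⁻³.

C.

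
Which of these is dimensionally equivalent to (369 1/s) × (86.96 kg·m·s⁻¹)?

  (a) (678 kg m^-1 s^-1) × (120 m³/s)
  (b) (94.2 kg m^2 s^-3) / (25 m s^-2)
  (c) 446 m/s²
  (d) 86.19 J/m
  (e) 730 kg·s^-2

Reference: [s⁻¹] · [kg·m·s⁻¹] = kg·m·s⁻².
Each option:
  (a) [kg·m⁻¹·s⁻¹] · [m³·s⁻¹] = kg·m²·s⁻²
  (b) [kg·m²·s⁻³] / [m·s⁻²] = kg·m·s⁻¹
  (c) m·s⁻²
  (d) J·m⁻¹ = N·m·m⁻¹ = kg·m·s⁻²  ← same
  (e) kg·s⁻²
Only (d) matches kg·m·s⁻².

(d)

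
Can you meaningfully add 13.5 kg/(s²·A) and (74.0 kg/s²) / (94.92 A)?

Expand each in SI base units:
  13.5 kg/(s²·A):  kg·s⁻²·A⁻¹
  (74.0 kg/s²) / (94.92 A):  [kg·s⁻²] / [A] = kg·s⁻²·A⁻¹
Both are kg·s⁻²·A⁻¹, so they have the same dimensions and can be added.

Yes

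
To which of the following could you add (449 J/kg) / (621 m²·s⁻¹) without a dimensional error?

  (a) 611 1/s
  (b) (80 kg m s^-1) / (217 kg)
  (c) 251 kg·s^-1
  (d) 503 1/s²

Reference: [m²·s⁻²] / [m²·s⁻¹] = s⁻¹.
Each option:
  (a) s⁻¹  ← same
  (b) [kg·m·s⁻¹] / [kg] = m·s⁻¹
  (c) kg·s⁻¹
  (d) s⁻²
Only (a) matches s⁻¹.

(a)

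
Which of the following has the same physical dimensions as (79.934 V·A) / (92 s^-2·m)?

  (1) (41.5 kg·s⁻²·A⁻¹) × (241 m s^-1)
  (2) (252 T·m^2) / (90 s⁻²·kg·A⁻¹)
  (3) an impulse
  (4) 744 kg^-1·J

(3)

Reference: [kg·m²·s⁻³] / [m·s⁻²] = kg·m·s⁻¹.
Each option:
  (1) [kg·s⁻²·A⁻¹] · [m·s⁻¹] = kg·m·s⁻³·A⁻¹
  (2) [kg·m²·s⁻²·A⁻¹] / [kg·s⁻²·A⁻¹] = m²
  (3) [impulse] = kg·m·s⁻¹  ← same
  (4) J·kg⁻¹ = N·m·kg⁻¹ = m²·s⁻²
Only (3) matches kg·m·s⁻¹.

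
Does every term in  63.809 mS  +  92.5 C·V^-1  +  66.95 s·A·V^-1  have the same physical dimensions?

No

Expand each in SI base units:
  63.809 mS:  S = Ω⁻¹ = kg⁻¹·m⁻²·s³·A²
  92.5 C·V^-1:  C·V⁻¹ = s·A·(J·C⁻¹)⁻¹ = kg⁻¹·m⁻²·s⁴·A²
  66.95 s·A·V^-1:  A·s·V⁻¹ = A·s·(J·C⁻¹)⁻¹ = kg⁻¹·m⁻²·s⁴·A²
The terms do not share a single dimension (kg⁻¹·m⁻²·s³·A² vs kg⁻¹·m⁻²·s⁴·A²).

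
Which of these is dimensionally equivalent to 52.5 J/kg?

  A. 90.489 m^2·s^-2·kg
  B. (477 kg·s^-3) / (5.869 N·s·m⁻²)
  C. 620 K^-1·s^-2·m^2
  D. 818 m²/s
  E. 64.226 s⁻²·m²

E.

Reference: J·kg⁻¹ = N·m·kg⁻¹ = m²·s⁻².
Each option:
  A. kg·m²·s⁻²
  B. [kg·s⁻³] / [kg·m⁻¹·s⁻¹] = m·s⁻²
  C. m²·s⁻²·K⁻¹
  D. m²·s⁻¹
  E. m²·s⁻²  ← same
Only E. matches m²·s⁻².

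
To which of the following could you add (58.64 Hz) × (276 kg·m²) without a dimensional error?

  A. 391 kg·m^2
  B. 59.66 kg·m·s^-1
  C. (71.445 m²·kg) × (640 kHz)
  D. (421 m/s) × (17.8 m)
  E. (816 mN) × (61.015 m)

Reference: [s⁻¹] · [kg·m²] = kg·m²·s⁻¹.
Each option:
  A. kg·m²
  B. kg·m·s⁻¹
  C. [kg·m²] · [s⁻¹] = kg·m²·s⁻¹  ← same
  D. [m·s⁻¹] · [m] = m²·s⁻¹
  E. [kg·m·s⁻²] · [m] = kg·m²·s⁻²
Only C. matches kg·m²·s⁻¹.

C.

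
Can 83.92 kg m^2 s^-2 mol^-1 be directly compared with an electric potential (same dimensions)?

No

In SI base units:
  83.92 kg m^2 s^-2 mol^-1:  kg·m²·s⁻²·mol⁻¹
  an electric potential:  [electric potential] = kg·m²·s⁻³·A⁻¹
kg·m²·s⁻²·mol⁻¹ ≠ kg·m²·s⁻³·A⁻¹, so they cannot be added.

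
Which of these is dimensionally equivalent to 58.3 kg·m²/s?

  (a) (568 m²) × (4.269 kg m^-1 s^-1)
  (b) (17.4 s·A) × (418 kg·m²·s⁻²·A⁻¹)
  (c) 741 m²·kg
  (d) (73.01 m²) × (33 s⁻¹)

Reference: kg·m²·s⁻¹.
Each option:
  (a) [m²] · [kg·m⁻¹·s⁻¹] = kg·m·s⁻¹
  (b) [s·A] · [kg·m²·s⁻²·A⁻¹] = kg·m²·s⁻¹  ← same
  (c) kg·m²
  (d) [m²] · [s⁻¹] = m²·s⁻¹
Only (b) matches kg·m²·s⁻¹.

(b)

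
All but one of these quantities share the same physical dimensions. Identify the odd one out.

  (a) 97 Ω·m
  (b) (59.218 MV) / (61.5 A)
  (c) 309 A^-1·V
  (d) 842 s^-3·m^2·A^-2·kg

Reduce each to base SI dimensions:
  (a) Ω·m = V·A⁻¹·m = kg·m³·s⁻³·A⁻²
  (b) [kg·m²·s⁻³·A⁻¹] / [A] = kg·m²·s⁻³·A⁻²
  (c) V·A⁻¹ = J·C⁻¹·A⁻¹ = kg·m²·s⁻³·A⁻²
  (d) kg·m²·s⁻³·A⁻²
All reduce to kg·m²·s⁻³·A⁻² except (a), which is kg·m³·s⁻³·A⁻².

(a)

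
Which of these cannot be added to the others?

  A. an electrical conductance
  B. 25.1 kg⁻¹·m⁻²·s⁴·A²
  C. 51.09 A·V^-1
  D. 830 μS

Work out the base dimensions of each:
  A. [electrical conductance] = kg⁻¹·m⁻²·s³·A²
  B. kg⁻¹·m⁻²·s⁴·A²
  C. A·V⁻¹ = A·(J·C⁻¹)⁻¹ = kg⁻¹·m⁻²·s³·A²
  D. S = Ω⁻¹ = kg⁻¹·m⁻²·s³·A²
All reduce to kg⁻¹·m⁻²·s³·A² except B., which is kg⁻¹·m⁻²·s⁴·A².

B.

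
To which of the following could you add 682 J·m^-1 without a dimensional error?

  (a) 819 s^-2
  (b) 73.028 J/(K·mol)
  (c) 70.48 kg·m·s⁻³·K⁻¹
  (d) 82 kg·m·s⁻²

(d)

Reference: J·m⁻¹ = N·m·m⁻¹ = kg·m·s⁻².
Each option:
  (a) s⁻²
  (b) J·mol⁻¹·K⁻¹ = N·m·mol⁻¹·K⁻¹ = kg·m²·s⁻²·K⁻¹·mol⁻¹
  (c) kg·m·s⁻³·K⁻¹
  (d) kg·m·s⁻²  ← same
Only (d) matches kg·m·s⁻².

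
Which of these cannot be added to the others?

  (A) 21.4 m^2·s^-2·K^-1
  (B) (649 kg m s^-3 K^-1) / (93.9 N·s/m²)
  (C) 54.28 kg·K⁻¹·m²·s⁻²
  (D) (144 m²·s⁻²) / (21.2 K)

(C)

Work out the base dimensions of each:
  (A) m²·s⁻²·K⁻¹
  (B) [kg·m·s⁻³·K⁻¹] / [kg·m⁻¹·s⁻¹] = m²·s⁻²·K⁻¹
  (C) kg·m²·s⁻²·K⁻¹
  (D) [m²·s⁻²] / [K] = m²·s⁻²·K⁻¹
All reduce to m²·s⁻²·K⁻¹ except (C), which is kg·m²·s⁻²·K⁻¹.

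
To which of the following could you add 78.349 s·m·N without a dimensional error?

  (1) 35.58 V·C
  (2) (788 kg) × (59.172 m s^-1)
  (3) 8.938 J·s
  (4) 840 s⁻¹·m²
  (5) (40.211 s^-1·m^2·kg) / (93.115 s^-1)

Reference: N·m·s = kg·m·s⁻²·m·s = kg·m²·s⁻¹.
Each option:
  (1) C·V = s·A·J·C⁻¹ = kg·m²·s⁻²
  (2) [kg] · [m·s⁻¹] = kg·m·s⁻¹
  (3) J·s = N·m·s = kg·m²·s⁻¹  ← same
  (4) m²·s⁻¹
  (5) [kg·m²·s⁻¹] / [s⁻¹] = kg·m²
Only (3) matches kg·m²·s⁻¹.

(3)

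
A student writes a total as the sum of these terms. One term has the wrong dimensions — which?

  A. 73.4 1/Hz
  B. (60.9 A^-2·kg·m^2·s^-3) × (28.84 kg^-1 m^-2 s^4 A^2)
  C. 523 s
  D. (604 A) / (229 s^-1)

Reduce each to base SI dimensions:
  A. Hz⁻¹ = (s⁻¹)⁻¹ = s
  B. [kg·m²·s⁻³·A⁻²] · [kg⁻¹·m⁻²·s⁴·A²] = s
  C. s
  D. [A] / [s⁻¹] = s·A
All reduce to s except D., which is s·A.

D.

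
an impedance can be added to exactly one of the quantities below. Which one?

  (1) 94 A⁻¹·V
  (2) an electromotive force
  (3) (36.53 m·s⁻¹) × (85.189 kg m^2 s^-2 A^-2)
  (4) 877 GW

(1)

Reference: [impedance] = kg·m²·s⁻³·A⁻².
Each option:
  (1) V·A⁻¹ = J·C⁻¹·A⁻¹ = kg·m²·s⁻³·A⁻²  ← same
  (2) [electromotive force] = kg·m²·s⁻³·A⁻¹
  (3) [m·s⁻¹] · [kg·m²·s⁻²·A⁻²] = kg·m³·s⁻³·A⁻²
  (4) W = J·s⁻¹ = kg·m²·s⁻³
Only (1) matches kg·m²·s⁻³·A⁻².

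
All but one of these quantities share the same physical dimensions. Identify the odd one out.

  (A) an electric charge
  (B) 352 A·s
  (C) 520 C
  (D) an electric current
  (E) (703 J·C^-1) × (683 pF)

Reduce each to base SI dimensions:
  (A) [electric charge] = s·A
  (B) A·s = s·A
  (C) C = s·A
  (D) [electric current] = A
  (E) [kg·m²·s⁻³·A⁻¹] · [kg⁻¹·m⁻²·s⁴·A²] = s·A
All reduce to s·A except (D), which is A.

(D)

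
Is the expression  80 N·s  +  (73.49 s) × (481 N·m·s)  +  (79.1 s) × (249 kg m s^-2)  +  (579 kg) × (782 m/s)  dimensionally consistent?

No

Work out the base dimensions of each:
  80 N·s:  N·s = kg·m·s⁻²·s = kg·m·s⁻¹
  (73.49 s) × (481 N·m·s):  [s] · [kg·m²·s⁻¹] = kg·m²
  (79.1 s) × (249 kg m s^-2):  [s] · [kg·m·s⁻²] = kg·m·s⁻¹
  (579 kg) × (782 m/s):  [kg] · [m·s⁻¹] = kg·m·s⁻¹
The terms do not share a single dimension (kg·m² vs kg·m·s⁻¹).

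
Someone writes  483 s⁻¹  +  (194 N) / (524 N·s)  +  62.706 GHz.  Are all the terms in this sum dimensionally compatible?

In SI base units:
  483 s⁻¹:  s⁻¹
  (194 N) / (524 N·s):  [kg·m·s⁻²] / [kg·m·s⁻¹] = s⁻¹
  62.706 GHz:  Hz = s⁻¹
Every term reduces to s⁻¹.

Yes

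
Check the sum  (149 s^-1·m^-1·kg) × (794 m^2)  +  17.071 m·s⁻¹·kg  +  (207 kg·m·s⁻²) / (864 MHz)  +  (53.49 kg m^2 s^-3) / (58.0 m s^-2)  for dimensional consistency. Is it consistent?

Yes

Dimensions:
  (149 s^-1·m^-1·kg) × (794 m^2):  [kg·m⁻¹·s⁻¹] · [m²] = kg·m·s⁻¹
  17.071 m·s⁻¹·kg:  kg·m·s⁻¹
  (207 kg·m·s⁻²) / (864 MHz):  [kg·m·s⁻²] / [s⁻¹] = kg·m·s⁻¹
  (53.49 kg m^2 s^-3) / (58.0 m s^-2):  [kg·m²·s⁻³] / [m·s⁻²] = kg·m·s⁻¹
Every term reduces to kg·m·s⁻¹.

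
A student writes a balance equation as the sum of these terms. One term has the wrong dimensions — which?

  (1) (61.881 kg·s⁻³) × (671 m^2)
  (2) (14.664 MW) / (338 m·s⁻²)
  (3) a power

Work out the base dimensions of each:
  (1) [kg·s⁻³] · [m²] = kg·m²·s⁻³
  (2) [kg·m²·s⁻³] / [m·s⁻²] = kg·m·s⁻¹
  (3) [power] = kg·m²·s⁻³
All reduce to kg·m²·s⁻³ except (2), which is kg·m·s⁻¹.

(2)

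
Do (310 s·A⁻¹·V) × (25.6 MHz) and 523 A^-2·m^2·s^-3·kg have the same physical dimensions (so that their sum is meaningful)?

Expand each in SI base units:
  (310 s·A⁻¹·V) × (25.6 MHz):  [kg·m²·s⁻²·A⁻²] · [s⁻¹] = kg·m²·s⁻³·A⁻²
  523 A^-2·m^2·s^-3·kg:  kg·m²·s⁻³·A⁻²
Both are kg·m²·s⁻³·A⁻², so they have the same dimensions and can be added.

Yes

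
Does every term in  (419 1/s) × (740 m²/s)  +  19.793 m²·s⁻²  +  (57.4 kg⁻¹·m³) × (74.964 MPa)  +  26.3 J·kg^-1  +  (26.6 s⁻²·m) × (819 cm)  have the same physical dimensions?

Yes

Work out the base dimensions of each:
  (419 1/s) × (740 m²/s):  [s⁻¹] · [m²·s⁻¹] = m²·s⁻²
  19.793 m²·s⁻²:  m²·s⁻²
  (57.4 kg⁻¹·m³) × (74.964 MPa):  [kg⁻¹·m³] · [kg·m⁻¹·s⁻²] = m²·s⁻²
  26.3 J·kg^-1:  J·kg⁻¹ = N·m·kg⁻¹ = m²·s⁻²
  (26.6 s⁻²·m) × (819 cm):  [m·s⁻²] · [m] = m²·s⁻²
Every term reduces to m²·s⁻².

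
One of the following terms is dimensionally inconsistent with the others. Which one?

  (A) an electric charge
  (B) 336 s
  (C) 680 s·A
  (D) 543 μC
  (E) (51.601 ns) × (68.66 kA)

Reduce each to base SI dimensions:
  (A) [electric charge] = s·A
  (B) s
  (C) A·s = s·A
  (D) C = s·A
  (E) [s] · [A] = s·A
All reduce to s·A except (B), which is s.

(B)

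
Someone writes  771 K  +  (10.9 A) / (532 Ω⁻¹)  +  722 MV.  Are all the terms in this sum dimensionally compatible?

No

Expand each in SI base units:
  771 K:  K
  (10.9 A) / (532 Ω⁻¹):  [A] / [kg⁻¹·m⁻²·s³·A²] = kg·m²·s⁻³·A⁻¹
  722 MV:  V = J·C⁻¹ = kg·m²·s⁻³·A⁻¹
The terms do not share a single dimension (K vs kg·m²·s⁻³·A⁻¹).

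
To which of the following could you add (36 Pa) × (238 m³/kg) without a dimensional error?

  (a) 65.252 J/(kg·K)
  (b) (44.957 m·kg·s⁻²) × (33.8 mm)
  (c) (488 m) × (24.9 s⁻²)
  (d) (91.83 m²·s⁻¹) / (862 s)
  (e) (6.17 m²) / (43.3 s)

(d)

Reference: [kg·m⁻¹·s⁻²] · [kg⁻¹·m³] = m²·s⁻².
Each option:
  (a) J·kg⁻¹·K⁻¹ = N·m·kg⁻¹·K⁻¹ = m²·s⁻²·K⁻¹
  (b) [kg·m·s⁻²] · [m] = kg·m²·s⁻²
  (c) [m] · [s⁻²] = m·s⁻²
  (d) [m²·s⁻¹] / [s] = m²·s⁻²  ← same
  (e) [m²] / [s] = m²·s⁻¹
Only (d) matches m²·s⁻².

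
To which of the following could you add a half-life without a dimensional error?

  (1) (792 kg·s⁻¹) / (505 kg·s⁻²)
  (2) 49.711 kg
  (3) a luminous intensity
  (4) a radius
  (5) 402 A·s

(1)

Reference: [half-life] = s.
Each option:
  (1) [kg·s⁻¹] / [kg·s⁻²] = s  ← same
  (2) kg
  (3) [luminous intensity] = cd
  (4) [radius] = m
  (5) A·s = s·A
Only (1) matches s.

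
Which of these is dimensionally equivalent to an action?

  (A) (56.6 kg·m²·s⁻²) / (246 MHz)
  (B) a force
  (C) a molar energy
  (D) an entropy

(A)

Reference: [action] = kg·m²·s⁻¹.
Each option:
  (A) [kg·m²·s⁻²] / [s⁻¹] = kg·m²·s⁻¹  ← same
  (B) [force] = kg·m·s⁻²
  (C) [molar energy] = kg·m²·s⁻²·mol⁻¹
  (D) [entropy] = kg·m²·s⁻²·K⁻¹
Only (A) matches kg·m²·s⁻¹.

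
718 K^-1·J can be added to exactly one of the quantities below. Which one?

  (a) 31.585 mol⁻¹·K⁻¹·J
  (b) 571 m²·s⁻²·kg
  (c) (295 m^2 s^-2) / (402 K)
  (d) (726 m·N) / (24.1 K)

Reference: J·K⁻¹ = N·m·K⁻¹ = kg·m²·s⁻²·K⁻¹.
Each option:
  (a) J·mol⁻¹·K⁻¹ = N·m·mol⁻¹·K⁻¹ = kg·m²·s⁻²·K⁻¹·mol⁻¹
  (b) kg·m²·s⁻²
  (c) [m²·s⁻²] / [K] = m²·s⁻²·K⁻¹
  (d) [kg·m²·s⁻²] / [K] = kg·m²·s⁻²·K⁻¹  ← same
Only (d) matches kg·m²·s⁻²·K⁻¹.

(d)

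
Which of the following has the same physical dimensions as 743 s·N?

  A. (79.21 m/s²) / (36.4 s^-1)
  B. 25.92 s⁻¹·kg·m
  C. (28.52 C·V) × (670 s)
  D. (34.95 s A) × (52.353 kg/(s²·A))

B.

Reference: N·s = kg·m·s⁻²·s = kg·m·s⁻¹.
Each option:
  A. [m·s⁻²] / [s⁻¹] = m·s⁻¹
  B. kg·m·s⁻¹  ← same
  C. [kg·m²·s⁻²] · [s] = kg·m²·s⁻¹
  D. [s·A] · [kg·s⁻²·A⁻¹] = kg·s⁻¹
Only B. matches kg·m·s⁻¹.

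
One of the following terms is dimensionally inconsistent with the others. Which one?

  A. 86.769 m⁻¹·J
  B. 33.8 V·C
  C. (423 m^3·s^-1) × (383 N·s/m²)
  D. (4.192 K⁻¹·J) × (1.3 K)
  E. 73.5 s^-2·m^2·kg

A.

Work out the base dimensions of each:
  A. J·m⁻¹ = N·m·m⁻¹ = kg·m·s⁻²
  B. C·V = s·A·J·C⁻¹ = kg·m²·s⁻²
  C. [m³·s⁻¹] · [kg·m⁻¹·s⁻¹] = kg·m²·s⁻²
  D. [kg·m²·s⁻²·K⁻¹] · [K] = kg·m²·s⁻²
  E. kg·m²·s⁻²
All reduce to kg·m²·s⁻² except A., which is kg·m·s⁻².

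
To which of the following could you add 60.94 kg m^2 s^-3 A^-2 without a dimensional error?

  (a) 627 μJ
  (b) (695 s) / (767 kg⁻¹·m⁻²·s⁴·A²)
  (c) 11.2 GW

(b)

Reference: kg·m²·s⁻³·A⁻².
Each option:
  (a) J = N·m = kg·m²·s⁻²
  (b) [s] / [kg⁻¹·m⁻²·s⁴·A²] = kg·m²·s⁻³·A⁻²  ← same
  (c) W = J·s⁻¹ = kg·m²·s⁻³
Only (b) matches kg·m²·s⁻³·A⁻².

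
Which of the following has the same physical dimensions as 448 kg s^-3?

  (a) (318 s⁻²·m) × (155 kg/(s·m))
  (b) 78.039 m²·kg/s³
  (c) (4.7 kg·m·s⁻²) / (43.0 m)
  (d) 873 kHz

Reference: kg·s⁻³.
Each option:
  (a) [m·s⁻²] · [kg·m⁻¹·s⁻¹] = kg·s⁻³  ← same
  (b) kg·m²·s⁻³
  (c) [kg·m·s⁻²] / [m] = kg·s⁻²
  (d) Hz = s⁻¹
Only (a) matches kg·s⁻³.

(a)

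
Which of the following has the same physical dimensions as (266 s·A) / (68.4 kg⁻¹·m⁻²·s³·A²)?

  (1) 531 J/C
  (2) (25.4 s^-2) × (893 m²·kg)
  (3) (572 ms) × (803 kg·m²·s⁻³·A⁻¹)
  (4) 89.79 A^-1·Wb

(3)

Reference: [s·A] / [kg⁻¹·m⁻²·s³·A²] = kg·m²·s⁻²·A⁻¹.
Each option:
  (1) J·C⁻¹ = N·m·(s·A)⁻¹ = kg·m²·s⁻³·A⁻¹
  (2) [s⁻²] · [kg·m²] = kg·m²·s⁻²
  (3) [s] · [kg·m²·s⁻³·A⁻¹] = kg·m²·s⁻²·A⁻¹  ← same
  (4) Wb·A⁻¹ = V·s·A⁻¹ = kg·m²·s⁻²·A⁻²
Only (3) matches kg·m²·s⁻²·A⁻¹.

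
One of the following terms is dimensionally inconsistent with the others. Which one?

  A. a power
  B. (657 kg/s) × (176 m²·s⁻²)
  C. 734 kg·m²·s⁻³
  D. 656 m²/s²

Expand each in SI base units:
  A. [power] = kg·m²·s⁻³
  B. [kg·s⁻¹] · [m²·s⁻²] = kg·m²·s⁻³
  C. kg·m²·s⁻³
  D. m²·s⁻²
All reduce to kg·m²·s⁻³ except D., which is m²·s⁻².

D.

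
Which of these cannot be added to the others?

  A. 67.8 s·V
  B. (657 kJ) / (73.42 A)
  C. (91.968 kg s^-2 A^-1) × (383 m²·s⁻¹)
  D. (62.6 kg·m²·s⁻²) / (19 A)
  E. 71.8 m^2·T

C.

Dimensions:
  A. V·s = J·C⁻¹·s = kg·m²·s⁻²·A⁻¹
  B. [kg·m²·s⁻²] / [A] = kg·m²·s⁻²·A⁻¹
  C. [kg·s⁻²·A⁻¹] · [m²·s⁻¹] = kg·m²·s⁻³·A⁻¹
  D. [kg·m²·s⁻²] / [A] = kg·m²·s⁻²·A⁻¹
  E. T·m² = Wb·m⁻²·m² = kg·m²·s⁻²·A⁻¹
All reduce to kg·m²·s⁻²·A⁻¹ except C., which is kg·m²·s⁻³·A⁻¹.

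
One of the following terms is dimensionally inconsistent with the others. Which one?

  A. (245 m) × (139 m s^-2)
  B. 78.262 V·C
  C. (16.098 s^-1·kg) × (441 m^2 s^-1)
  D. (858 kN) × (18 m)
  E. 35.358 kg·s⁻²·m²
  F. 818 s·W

Dimensions:
  A. [m] · [m·s⁻²] = m²·s⁻²
  B. C·V = s·A·J·C⁻¹ = kg·m²·s⁻²
  C. [kg·s⁻¹] · [m²·s⁻¹] = kg·m²·s⁻²
  D. [kg·m·s⁻²] · [m] = kg·m²·s⁻²
  E. kg·m²·s⁻²
  F. W·s = J·s⁻¹·s = kg·m²·s⁻²
All reduce to kg·m²·s⁻² except A., which is m²·s⁻².

A.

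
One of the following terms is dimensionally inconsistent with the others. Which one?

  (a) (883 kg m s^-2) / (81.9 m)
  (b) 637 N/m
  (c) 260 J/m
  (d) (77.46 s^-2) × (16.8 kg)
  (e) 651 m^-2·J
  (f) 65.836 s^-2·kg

Reduce each to base SI dimensions:
  (a) [kg·m·s⁻²] / [m] = kg·s⁻²
  (b) N·m⁻¹ = kg·m·s⁻²·m⁻¹ = kg·s⁻²
  (c) J·m⁻¹ = N·m·m⁻¹ = kg·m·s⁻²
  (d) [s⁻²] · [kg] = kg·s⁻²
  (e) J·m⁻² = N·m·m⁻² = kg·s⁻²
  (f) kg·s⁻²
All reduce to kg·s⁻² except (c), which is kg·m·s⁻².

(c)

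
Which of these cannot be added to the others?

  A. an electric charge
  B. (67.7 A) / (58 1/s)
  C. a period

In SI base units:
  A. [electric charge] = s·A
  B. [A] / [s⁻¹] = s·A
  C. [period] = s
All reduce to s·A except C., which is s.

C.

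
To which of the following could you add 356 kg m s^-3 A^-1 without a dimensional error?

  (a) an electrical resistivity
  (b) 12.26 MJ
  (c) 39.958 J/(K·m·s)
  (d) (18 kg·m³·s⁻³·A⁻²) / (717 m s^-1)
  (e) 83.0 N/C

(e)

Reference: kg·m·s⁻³·A⁻¹.
Each option:
  (a) [electrical resistivity] = kg·m³·s⁻³·A⁻²
  (b) J = N·m = kg·m²·s⁻²
  (c) J·s⁻¹·m⁻¹·K⁻¹ = N·m·s⁻¹·m⁻¹·K⁻¹ = kg·m·s⁻³·K⁻¹
  (d) [kg·m³·s⁻³·A⁻²] / [m·s⁻¹] = kg·m²·s⁻²·A⁻²
  (e) N·C⁻¹ = kg·m·s⁻²·(s·A)⁻¹ = kg·m·s⁻³·A⁻¹  ← same
Only (e) matches kg·m·s⁻³·A⁻¹.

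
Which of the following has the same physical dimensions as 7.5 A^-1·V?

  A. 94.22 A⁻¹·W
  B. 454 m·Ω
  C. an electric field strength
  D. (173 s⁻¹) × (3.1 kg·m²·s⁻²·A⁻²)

Reference: V·A⁻¹ = J·C⁻¹·A⁻¹ = kg·m²·s⁻³·A⁻².
Each option:
  A. W·A⁻¹ = J·s⁻¹·A⁻¹ = kg·m²·s⁻³·A⁻¹
  B. Ω·m = V·A⁻¹·m = kg·m³·s⁻³·A⁻²
  C. [electric field strength] = kg·m·s⁻³·A⁻¹
  D. [s⁻¹] · [kg·m²·s⁻²·A⁻²] = kg·m²·s⁻³·A⁻²  ← same
Only D. matches kg·m²·s⁻³·A⁻².

D.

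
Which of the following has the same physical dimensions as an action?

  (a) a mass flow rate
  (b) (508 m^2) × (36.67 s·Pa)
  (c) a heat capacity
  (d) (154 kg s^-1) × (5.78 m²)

Reference: [action] = kg·m²·s⁻¹.
Each option:
  (a) [mass flow rate] = kg·s⁻¹
  (b) [m²] · [kg·m⁻¹·s⁻¹] = kg·m·s⁻¹
  (c) [heat capacity] = kg·m²·s⁻²·K⁻¹
  (d) [kg·s⁻¹] · [m²] = kg·m²·s⁻¹  ← same
Only (d) matches kg·m²·s⁻¹.

(d)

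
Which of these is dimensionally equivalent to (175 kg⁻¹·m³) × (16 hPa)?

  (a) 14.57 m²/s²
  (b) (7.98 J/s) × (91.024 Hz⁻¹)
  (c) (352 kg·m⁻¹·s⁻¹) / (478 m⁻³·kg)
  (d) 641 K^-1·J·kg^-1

Reference: [kg⁻¹·m³] · [kg·m⁻¹·s⁻²] = m²·s⁻².
Each option:
  (a) m²·s⁻²  ← same
  (b) [kg·m²·s⁻³] · [s] = kg·m²·s⁻²
  (c) [kg·m⁻¹·s⁻¹] / [kg·m⁻³] = m²·s⁻¹
  (d) J·kg⁻¹·K⁻¹ = N·m·kg⁻¹·K⁻¹ = m²·s⁻²·K⁻¹
Only (a) matches m²·s⁻².

(a)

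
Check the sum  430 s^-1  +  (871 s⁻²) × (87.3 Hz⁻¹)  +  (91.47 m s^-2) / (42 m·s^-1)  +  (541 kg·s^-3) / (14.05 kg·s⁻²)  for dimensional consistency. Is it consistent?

Yes

Work out the base dimensions of each:
  430 s^-1:  s⁻¹
  (871 s⁻²) × (87.3 Hz⁻¹):  [s⁻²] · [s] = s⁻¹
  (91.47 m s^-2) / (42 m·s^-1):  [m·s⁻²] / [m·s⁻¹] = s⁻¹
  (541 kg·s^-3) / (14.05 kg·s⁻²):  [kg·s⁻³] / [kg·s⁻²] = s⁻¹
Every term reduces to s⁻¹.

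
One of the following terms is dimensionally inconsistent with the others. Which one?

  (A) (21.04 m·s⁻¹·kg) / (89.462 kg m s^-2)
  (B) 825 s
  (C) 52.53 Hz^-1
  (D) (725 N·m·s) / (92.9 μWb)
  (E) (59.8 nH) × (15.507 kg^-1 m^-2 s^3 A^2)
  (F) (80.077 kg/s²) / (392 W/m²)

In SI base units:
  (A) [kg·m·s⁻¹] / [kg·m·s⁻²] = s
  (B) s
  (C) Hz⁻¹ = (s⁻¹)⁻¹ = s
  (D) [kg·m²·s⁻¹] / [kg·m²·s⁻²·A⁻¹] = s·A
  (E) [kg·m²·s⁻²·A⁻²] · [kg⁻¹·m⁻²·s³·A²] = s
  (F) [kg·s⁻²] / [kg·s⁻³] = s
All reduce to s except (D), which is s·A.

(D)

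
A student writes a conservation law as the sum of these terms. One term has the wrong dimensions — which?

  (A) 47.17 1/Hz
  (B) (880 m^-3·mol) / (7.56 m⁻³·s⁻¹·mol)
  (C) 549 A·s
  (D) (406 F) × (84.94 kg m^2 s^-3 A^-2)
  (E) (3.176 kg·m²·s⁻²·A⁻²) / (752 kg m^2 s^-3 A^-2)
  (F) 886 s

(C)

Dimensions:
  (A) Hz⁻¹ = (s⁻¹)⁻¹ = s
  (B) [m⁻³·mol] / [m⁻³·s⁻¹·mol] = s
  (C) A·s = s·A
  (D) [kg⁻¹·m⁻²·s⁴·A²] · [kg·m²·s⁻³·A⁻²] = s
  (E) [kg·m²·s⁻²·A⁻²] / [kg·m²·s⁻³·A⁻²] = s
  (F) s
All reduce to s except (C), which is s·A.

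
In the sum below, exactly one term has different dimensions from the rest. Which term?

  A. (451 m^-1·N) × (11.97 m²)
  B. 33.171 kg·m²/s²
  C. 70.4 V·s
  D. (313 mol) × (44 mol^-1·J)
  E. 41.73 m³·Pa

C.

In SI base units:
  A. [kg·s⁻²] · [m²] = kg·m²·s⁻²
  B. kg·m²·s⁻²
  C. V·s = J·C⁻¹·s = kg·m²·s⁻²·A⁻¹
  D. [mol] · [kg·m²·s⁻²·mol⁻¹] = kg·m²·s⁻²
  E. Pa·m³ = N·m⁻²·m³ = kg·m²·s⁻²
All reduce to kg·m²·s⁻² except C., which is kg·m²·s⁻²·A⁻¹.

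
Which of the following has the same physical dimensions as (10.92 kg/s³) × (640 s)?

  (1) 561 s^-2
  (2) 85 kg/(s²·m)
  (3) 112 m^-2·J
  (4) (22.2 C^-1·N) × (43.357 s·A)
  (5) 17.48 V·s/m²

Reference: [kg·s⁻³] · [s] = kg·s⁻².
Each option:
  (1) s⁻²
  (2) kg·m⁻¹·s⁻²
  (3) J·m⁻² = N·m·m⁻² = kg·s⁻²  ← same
  (4) [kg·m·s⁻³·A⁻¹] · [s·A] = kg·m·s⁻²
  (5) V·s·m⁻² = J·C⁻¹·s·m⁻² = kg·s⁻²·A⁻¹
Only (3) matches kg·s⁻².

(3)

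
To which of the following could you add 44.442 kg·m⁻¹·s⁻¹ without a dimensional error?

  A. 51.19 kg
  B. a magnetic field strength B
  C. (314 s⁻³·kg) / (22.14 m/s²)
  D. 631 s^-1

C.

Reference: kg·m⁻¹·s⁻¹.
Each option:
  A. kg
  B. [magnetic field strength B] = kg·s⁻²·A⁻¹
  C. [kg·s⁻³] / [m·s⁻²] = kg·m⁻¹·s⁻¹  ← same
  D. s⁻¹
Only C. matches kg·m⁻¹·s⁻¹.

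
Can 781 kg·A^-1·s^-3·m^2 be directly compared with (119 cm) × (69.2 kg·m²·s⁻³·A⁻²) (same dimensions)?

No

Work out the base dimensions of each:
  781 kg·A^-1·s^-3·m^2:  kg·m²·s⁻³·A⁻¹
  (119 cm) × (69.2 kg·m²·s⁻³·A⁻²):  [m] · [kg·m²·s⁻³·A⁻²] = kg·m³·s⁻³·A⁻²
kg·m²·s⁻³·A⁻¹ ≠ kg·m³·s⁻³·A⁻², so they cannot be added.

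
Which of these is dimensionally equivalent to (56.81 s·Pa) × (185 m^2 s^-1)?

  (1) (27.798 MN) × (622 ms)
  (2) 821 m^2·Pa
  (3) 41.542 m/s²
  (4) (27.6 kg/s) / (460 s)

(2)

Reference: [kg·m⁻¹·s⁻¹] · [m²·s⁻¹] = kg·m·s⁻².
Each option:
  (1) [kg·m·s⁻²] · [s] = kg·m·s⁻¹
  (2) Pa·m² = N·m⁻²·m² = kg·m·s⁻²  ← same
  (3) m·s⁻²
  (4) [kg·s⁻¹] / [s] = kg·s⁻²
Only (2) matches kg·m·s⁻².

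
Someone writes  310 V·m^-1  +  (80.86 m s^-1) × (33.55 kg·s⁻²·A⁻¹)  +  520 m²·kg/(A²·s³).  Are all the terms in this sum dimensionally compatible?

No

Expand each in SI base units:
  310 V·m^-1:  V·m⁻¹ = J·C⁻¹·m⁻¹ = kg·m·s⁻³·A⁻¹
  (80.86 m s^-1) × (33.55 kg·s⁻²·A⁻¹):  [m·s⁻¹] · [kg·s⁻²·A⁻¹] = kg·m·s⁻³·A⁻¹
  520 m²·kg/(A²·s³):  kg·m²·s⁻³·A⁻²
The terms do not share a single dimension (kg·m²·s⁻³·A⁻² vs kg·m·s⁻³·A⁻¹).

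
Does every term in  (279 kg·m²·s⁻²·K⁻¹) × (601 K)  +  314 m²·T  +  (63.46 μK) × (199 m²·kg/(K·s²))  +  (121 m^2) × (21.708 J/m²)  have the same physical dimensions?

No

Dimensions:
  (279 kg·m²·s⁻²·K⁻¹) × (601 K):  [kg·m²·s⁻²·K⁻¹] · [K] = kg·m²·s⁻²
  314 m²·T:  T·m² = Wb·m⁻²·m² = kg·m²·s⁻²·A⁻¹
  (63.46 μK) × (199 m²·kg/(K·s²)):  [K] · [kg·m²·s⁻²·K⁻¹] = kg·m²·s⁻²
  (121 m^2) × (21.708 J/m²):  [m²] · [kg·s⁻²] = kg·m²·s⁻²
The terms do not share a single dimension (kg·m²·s⁻² vs kg·m²·s⁻²·A⁻¹).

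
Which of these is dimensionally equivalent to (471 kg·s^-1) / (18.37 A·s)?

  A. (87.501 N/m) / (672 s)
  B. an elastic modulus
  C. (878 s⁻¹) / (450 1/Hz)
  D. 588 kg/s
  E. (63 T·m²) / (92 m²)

Reference: [kg·s⁻¹] / [s·A] = kg·s⁻²·A⁻¹.
Each option:
  A. [kg·s⁻²] / [s] = kg·s⁻³
  B. [elastic modulus] = kg·m⁻¹·s⁻²
  C. [s⁻¹] / [s] = s⁻²
  D. kg·s⁻¹
  E. [kg·m²·s⁻²·A⁻¹] / [m²] = kg·s⁻²·A⁻¹  ← same
Only E. matches kg·s⁻²·A⁻¹.

E.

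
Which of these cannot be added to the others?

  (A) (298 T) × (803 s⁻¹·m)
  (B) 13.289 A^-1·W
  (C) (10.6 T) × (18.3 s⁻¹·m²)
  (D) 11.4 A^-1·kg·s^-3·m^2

(A)

In SI base units:
  (A) [kg·s⁻²·A⁻¹] · [m·s⁻¹] = kg·m·s⁻³·A⁻¹
  (B) W·A⁻¹ = J·s⁻¹·A⁻¹ = kg·m²·s⁻³·A⁻¹
  (C) [kg·s⁻²·A⁻¹] · [m²·s⁻¹] = kg·m²·s⁻³·A⁻¹
  (D) kg·m²·s⁻³·A⁻¹
All reduce to kg·m²·s⁻³·A⁻¹ except (A), which is kg·m·s⁻³·A⁻¹.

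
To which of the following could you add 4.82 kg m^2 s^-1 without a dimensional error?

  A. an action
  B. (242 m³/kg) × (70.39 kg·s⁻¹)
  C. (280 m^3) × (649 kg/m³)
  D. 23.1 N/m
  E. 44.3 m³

Reference: kg·m²·s⁻¹.
Each option:
  A. [action] = kg·m²·s⁻¹  ← same
  B. [kg⁻¹·m³] · [kg·s⁻¹] = m³·s⁻¹
  C. [m³] · [kg·m⁻³] = kg
  D. N·m⁻¹ = kg·m·s⁻²·m⁻¹ = kg·s⁻²
  E. m³
Only A. matches kg·m²·s⁻¹.

A.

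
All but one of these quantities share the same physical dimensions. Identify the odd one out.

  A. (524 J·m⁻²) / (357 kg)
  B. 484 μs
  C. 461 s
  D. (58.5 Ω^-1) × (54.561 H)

A.

Work out the base dimensions of each:
  A. [kg·s⁻²] / [kg] = s⁻²
  B. s
  C. s
  D. [kg⁻¹·m⁻²·s³·A²] · [kg·m²·s⁻²·A⁻²] = s
All reduce to s except A., which is s⁻².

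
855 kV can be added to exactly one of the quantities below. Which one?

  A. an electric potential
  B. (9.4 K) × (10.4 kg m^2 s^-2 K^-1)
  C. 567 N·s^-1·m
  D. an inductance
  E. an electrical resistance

A.

Reference: V = J·C⁻¹ = kg·m²·s⁻³·A⁻¹.
Each option:
  A. [electric potential] = kg·m²·s⁻³·A⁻¹  ← same
  B. [K] · [kg·m²·s⁻²·K⁻¹] = kg·m²·s⁻²
  C. N·m·s⁻¹ = kg·m·s⁻²·m·s⁻¹ = kg·m²·s⁻³
  D. [inductance] = kg·m²·s⁻²·A⁻²
  E. [electrical resistance] = kg·m²·s⁻³·A⁻²
Only A. matches kg·m²·s⁻³·A⁻¹.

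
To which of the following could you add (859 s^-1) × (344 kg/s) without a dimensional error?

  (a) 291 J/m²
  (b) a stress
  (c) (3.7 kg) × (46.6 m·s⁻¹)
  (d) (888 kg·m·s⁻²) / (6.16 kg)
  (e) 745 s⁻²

Reference: [s⁻¹] · [kg·s⁻¹] = kg·s⁻².
Each option:
  (a) J·m⁻² = N·m·m⁻² = kg·s⁻²  ← same
  (b) [stress] = kg·m⁻¹·s⁻²
  (c) [kg] · [m·s⁻¹] = kg·m·s⁻¹
  (d) [kg·m·s⁻²] / [kg] = m·s⁻²
  (e) s⁻²
Only (a) matches kg·s⁻².

(a)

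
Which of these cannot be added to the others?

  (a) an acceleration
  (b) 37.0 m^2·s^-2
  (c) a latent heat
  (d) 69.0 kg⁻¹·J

In SI base units:
  (a) [acceleration] = m·s⁻²
  (b) m²·s⁻²
  (c) [latent heat] = m²·s⁻²
  (d) J·kg⁻¹ = N·m·kg⁻¹ = m²·s⁻²
All reduce to m²·s⁻² except (a), which is m·s⁻².

(a)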